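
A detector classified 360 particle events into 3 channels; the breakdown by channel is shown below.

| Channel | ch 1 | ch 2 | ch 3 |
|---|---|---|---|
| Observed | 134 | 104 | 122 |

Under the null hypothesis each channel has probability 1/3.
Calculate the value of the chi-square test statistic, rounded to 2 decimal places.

3.80

Under H₀ each category has probability 1/3, so each expected count is 360/3 = 120.
ch 1: (134 − 120)²/120 = 196/120 = 1.633
ch 2: (104 − 120)²/120 = 256/120 = 2.133
ch 3: (122 − 120)²/120 = 4/120 = 0.033
Sum = 3.80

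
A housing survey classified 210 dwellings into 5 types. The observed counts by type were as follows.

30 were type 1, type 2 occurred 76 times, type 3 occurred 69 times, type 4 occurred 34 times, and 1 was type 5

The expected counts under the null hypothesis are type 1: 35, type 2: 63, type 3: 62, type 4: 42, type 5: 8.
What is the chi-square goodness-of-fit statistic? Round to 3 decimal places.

11.836

type 1: (30 − 35)²/35 = 25/35 = 0.7143
type 2: (76 − 63)²/63 = 169/63 = 2.6825
type 3: (69 − 62)²/62 = 49/62 = 0.7903
type 4: (34 − 42)²/42 = 64/42 = 1.5238
type 5: (1 − 8)²/8 = 49/8 = 6.1250
Sum = 11.836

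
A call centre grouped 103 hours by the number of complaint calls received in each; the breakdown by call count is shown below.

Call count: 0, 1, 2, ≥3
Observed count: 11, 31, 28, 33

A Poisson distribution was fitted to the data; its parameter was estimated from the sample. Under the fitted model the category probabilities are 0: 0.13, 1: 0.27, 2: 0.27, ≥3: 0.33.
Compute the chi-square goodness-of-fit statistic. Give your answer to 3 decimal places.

0.823

Expected counts E_i = n·p_i: 103×0.13 = 13.39, 103×0.27 = 27.81, 103×0.27 = 27.81, 103×0.33 = 33.99.
cat         O        E   (O−E)²/E
0          11    13.39     0.4266
1          31    27.81     0.3659
2          28    27.81     0.0013
≥3         33    33.99     0.0288
Sum = 0.823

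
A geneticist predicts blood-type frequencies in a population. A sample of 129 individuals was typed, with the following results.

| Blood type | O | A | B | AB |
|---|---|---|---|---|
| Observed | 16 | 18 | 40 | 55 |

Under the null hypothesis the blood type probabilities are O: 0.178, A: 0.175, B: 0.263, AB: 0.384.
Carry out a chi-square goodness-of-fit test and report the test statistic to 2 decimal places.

4.73

Expected counts E_i = n·p_i: 129×0.178 = 22.962, 129×0.175 = 22.575, 129×0.263 = 33.927, 129×0.384 = 49.536.
cat         O        E   (O−E)²/E
O          16   22.962      2.111
A          18   22.575      0.927
B          40   33.927      1.087
AB         55   49.536      0.603
Sum = 4.73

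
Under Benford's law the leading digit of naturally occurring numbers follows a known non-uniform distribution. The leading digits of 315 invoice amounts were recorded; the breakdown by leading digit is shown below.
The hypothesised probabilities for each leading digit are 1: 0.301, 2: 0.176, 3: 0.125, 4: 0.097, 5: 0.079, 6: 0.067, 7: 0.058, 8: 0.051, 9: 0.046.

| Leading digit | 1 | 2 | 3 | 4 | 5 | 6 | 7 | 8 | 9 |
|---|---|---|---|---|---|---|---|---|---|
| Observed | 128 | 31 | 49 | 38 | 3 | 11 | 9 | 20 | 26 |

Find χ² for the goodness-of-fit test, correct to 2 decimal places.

65.45

Expected counts E_i = n·p_i: 315×0.301 = 94.815, 315×0.176 = 55.44, 315×0.125 = 39.375, 315×0.097 = 30.555, 315×0.079 = 24.885, 315×0.067 = 21.105, 315×0.058 = 18.27, 315×0.051 = 16.065, 315×0.046 = 14.49.
1: (128 − 94.815)²/94.815 = 1101.244225/94.815 = 11.615
2: (31 − 55.44)²/55.44 = 597.3136/55.44 = 10.774
3: (49 − 39.375)²/39.375 = 92.640625/39.375 = 2.353
4: (38 − 30.555)²/30.555 = 55.428025/30.555 = 1.814
5: (3 − 24.885)²/24.885 = 478.953225/24.885 = 19.247
6: (11 − 21.105)²/21.105 = 102.111025/21.105 = 4.838
7: (9 − 18.27)²/18.27 = 85.9329/18.27 = 4.703
8: (20 − 16.065)²/16.065 = 15.484225/16.065 = 0.964
9: (26 − 14.49)²/14.49 = 132.4801/14.49 = 9.143
Sum = 65.45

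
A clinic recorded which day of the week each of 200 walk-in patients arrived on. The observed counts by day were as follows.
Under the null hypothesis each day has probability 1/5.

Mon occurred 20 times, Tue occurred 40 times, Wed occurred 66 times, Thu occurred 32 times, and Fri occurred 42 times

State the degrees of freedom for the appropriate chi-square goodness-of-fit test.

There are k = 5 categories and no parameters were estimated from the data, so df = 5 − 1 = 4.

4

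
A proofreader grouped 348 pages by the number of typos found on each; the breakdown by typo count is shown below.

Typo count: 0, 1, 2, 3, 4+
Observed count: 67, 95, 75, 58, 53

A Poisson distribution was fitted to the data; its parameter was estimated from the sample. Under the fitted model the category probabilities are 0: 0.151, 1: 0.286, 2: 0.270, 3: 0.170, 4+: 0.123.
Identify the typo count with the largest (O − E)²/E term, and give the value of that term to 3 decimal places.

Expected counts E_i = n·p_i: 348×0.151 = 52.548, 348×0.286 = 99.528, 348×0.270 = 93.96, 348×0.170 = 59.16, 348×0.123 = 42.804.
χ² = (67−52.548)²/52.548 + (95−99.528)²/99.528 + (75−93.96)²/93.96 + (58−59.16)²/59.16 + (53−42.804)²/42.804
   = 3.9747 + 0.2060 + 3.8259 + 0.0227 + 2.4287
The largest term is for 0: 3.975.

0, 3.975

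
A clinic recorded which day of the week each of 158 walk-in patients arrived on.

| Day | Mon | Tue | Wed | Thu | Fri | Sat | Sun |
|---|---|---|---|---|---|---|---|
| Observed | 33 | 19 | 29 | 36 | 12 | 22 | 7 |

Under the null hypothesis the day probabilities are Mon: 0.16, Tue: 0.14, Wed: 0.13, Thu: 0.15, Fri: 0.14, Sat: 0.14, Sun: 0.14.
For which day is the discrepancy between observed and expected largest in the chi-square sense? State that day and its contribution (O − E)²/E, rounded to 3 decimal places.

Sun, 10.335

Expected counts E_i = n·p_i: 158×0.16 = 25.28, 158×0.14 = 22.12, 158×0.13 = 20.54, 158×0.15 = 23.7, 158×0.14 = 22.12, 158×0.14 = 22.12, 158×0.14 = 22.12.
Mon: (33 − 25.28)²/25.28 = 59.5984/25.28 = 2.3575
Tue: (19 − 22.12)²/22.12 = 9.7344/22.12 = 0.4401
Wed: (29 − 20.54)²/20.54 = 71.5716/20.54 = 3.4845
Thu: (36 − 23.7)²/23.7 = 151.29/23.7 = 6.3835
Fri: (12 − 22.12)²/22.12 = 102.4144/22.12 = 4.6299
Sat: (22 − 22.12)²/22.12 = 0.0144/22.12 = 0.0007
Sun: (7 − 22.12)²/22.12 = 228.6144/22.12 = 10.3352
The largest term is for Sun: 10.335.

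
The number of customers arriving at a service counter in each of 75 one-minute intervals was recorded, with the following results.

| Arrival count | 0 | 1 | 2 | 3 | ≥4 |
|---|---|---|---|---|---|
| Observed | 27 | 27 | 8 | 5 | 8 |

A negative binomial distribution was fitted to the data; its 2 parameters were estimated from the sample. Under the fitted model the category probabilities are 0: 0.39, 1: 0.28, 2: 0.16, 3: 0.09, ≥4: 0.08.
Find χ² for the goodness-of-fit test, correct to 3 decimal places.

Expected counts E_i = n·p_i: 75×0.39 = 29.25, 75×0.28 = 21, 75×0.16 = 12, 75×0.09 = 6.75, 75×0.08 = 6.
χ² = (27−29.25)²/29.25 + (27−21)²/21 + (8−12)²/12 + (5−6.75)²/6.75 + (8−6)²/6
   = 0.1731 + 1.7143 + 1.3333 + 0.4537 + 0.6667
Sum = 4.341

4.341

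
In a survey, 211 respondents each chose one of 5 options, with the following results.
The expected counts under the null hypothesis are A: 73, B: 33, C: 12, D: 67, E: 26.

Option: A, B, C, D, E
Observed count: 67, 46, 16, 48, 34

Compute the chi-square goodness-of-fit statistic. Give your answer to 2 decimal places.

14.80

cat         O        E   (O−E)²/E
A          67       73      0.493
B          46       33      5.121
C          16       12      1.333
D          48       67      5.388
E          34       26      2.462
Sum = 14.80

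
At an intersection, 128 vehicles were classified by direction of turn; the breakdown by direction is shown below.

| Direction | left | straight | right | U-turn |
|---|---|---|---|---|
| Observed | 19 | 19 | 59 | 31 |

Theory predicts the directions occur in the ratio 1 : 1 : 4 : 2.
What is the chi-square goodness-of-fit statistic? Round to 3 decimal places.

1.547

Ratio total = 8. Expected counts: 128×1/8 = 16, 128×1/8 = 16, 128×4/8 = 64, 128×2/8 = 32.
left: (19 − 16)²/16 = 9/16 = 0.5625
straight: (19 − 16)²/16 = 9/16 = 0.5625
right: (59 − 64)²/64 = 25/64 = 0.3906
U-turn: (31 − 32)²/32 = 1/32 = 0.0313
Sum = 1.547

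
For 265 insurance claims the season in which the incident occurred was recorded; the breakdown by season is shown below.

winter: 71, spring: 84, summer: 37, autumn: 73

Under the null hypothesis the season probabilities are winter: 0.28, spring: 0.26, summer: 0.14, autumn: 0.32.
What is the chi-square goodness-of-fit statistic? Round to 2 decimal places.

Expected counts E_i = n·p_i: 265×0.28 = 74.2, 265×0.26 = 68.9, 265×0.14 = 37.1, 265×0.32 = 84.8.
cat         O        E   (O−E)²/E
winter     71     74.2      0.138
spring     84     68.9      3.309
summer     37     37.1      0.000
autumn     73     84.8      1.642
Sum = 5.09

5.09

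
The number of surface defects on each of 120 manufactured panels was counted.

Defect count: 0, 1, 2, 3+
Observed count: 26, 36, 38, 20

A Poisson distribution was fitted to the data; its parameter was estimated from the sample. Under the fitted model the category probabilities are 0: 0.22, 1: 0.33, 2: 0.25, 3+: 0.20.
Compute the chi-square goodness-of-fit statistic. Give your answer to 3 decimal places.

3.133

Expected counts E_i = n·p_i: 120×0.22 = 26.4, 120×0.33 = 39.6, 120×0.25 = 30, 120×0.20 = 24.
0: (26 − 26.4)²/26.4 = 0.16/26.4 = 0.0061
1: (36 − 39.6)²/39.6 = 12.96/39.6 = 0.3273
2: (38 − 30)²/30 = 64/30 = 2.1333
3+: (20 − 24)²/24 = 16/24 = 0.6667
Sum = 3.133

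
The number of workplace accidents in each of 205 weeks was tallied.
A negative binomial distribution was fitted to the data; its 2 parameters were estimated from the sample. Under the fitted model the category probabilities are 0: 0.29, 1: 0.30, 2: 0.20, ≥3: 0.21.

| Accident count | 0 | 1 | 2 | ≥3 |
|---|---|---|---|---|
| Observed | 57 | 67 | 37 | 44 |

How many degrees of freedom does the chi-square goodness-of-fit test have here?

1

There are k = 4 categories and 2 parameters estimated from the data, so df = 4 − 1 − 2 = 1.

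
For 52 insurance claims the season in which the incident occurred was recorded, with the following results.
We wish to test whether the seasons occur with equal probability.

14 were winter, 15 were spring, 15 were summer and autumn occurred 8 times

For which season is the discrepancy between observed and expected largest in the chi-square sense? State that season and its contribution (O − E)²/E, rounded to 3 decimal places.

autumn, 1.923

Under H₀ each category has probability 1/4, so each expected count is 52/4 = 13.
cat         O        E   (O−E)²/E
winter     14       13     0.0769
spring     15       13     0.3077
summer     15       13     0.3077
autumn      8       13     1.9231
The largest term is for autumn: 1.923.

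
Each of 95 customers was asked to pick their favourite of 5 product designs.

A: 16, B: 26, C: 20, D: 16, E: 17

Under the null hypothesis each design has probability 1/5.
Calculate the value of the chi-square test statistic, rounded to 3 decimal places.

3.789

Under H₀ each category has probability 1/5, so each expected count is 95/5 = 19.
cat         O        E   (O−E)²/E
A          16       19     0.4737
B          26       19     2.5789
C          20       19     0.0526
D          16       19     0.4737
E          17       19     0.2105
Sum = 3.789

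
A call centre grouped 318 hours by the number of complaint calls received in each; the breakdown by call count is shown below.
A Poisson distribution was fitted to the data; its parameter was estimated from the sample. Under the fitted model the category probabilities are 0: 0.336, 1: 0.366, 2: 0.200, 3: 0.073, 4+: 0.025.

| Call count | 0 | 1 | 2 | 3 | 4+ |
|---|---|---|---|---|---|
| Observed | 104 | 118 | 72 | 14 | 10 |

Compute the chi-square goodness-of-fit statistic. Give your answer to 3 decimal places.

Expected counts E_i = n·p_i: 318×0.336 = 106.848, 318×0.366 = 116.388, 318×0.200 = 63.6, 318×0.073 = 23.214, 318×0.025 = 7.95.
0: (104 − 106.848)²/106.848 = 8.111104/106.848 = 0.0759
1: (118 − 116.388)²/116.388 = 2.598544/116.388 = 0.0223
2: (72 − 63.6)²/63.6 = 70.56/63.6 = 1.1094
3: (14 − 23.214)²/23.214 = 84.897796/23.214 = 3.6572
4+: (10 − 7.95)²/7.95 = 4.2025/7.95 = 0.5286
Sum = 5.393

5.393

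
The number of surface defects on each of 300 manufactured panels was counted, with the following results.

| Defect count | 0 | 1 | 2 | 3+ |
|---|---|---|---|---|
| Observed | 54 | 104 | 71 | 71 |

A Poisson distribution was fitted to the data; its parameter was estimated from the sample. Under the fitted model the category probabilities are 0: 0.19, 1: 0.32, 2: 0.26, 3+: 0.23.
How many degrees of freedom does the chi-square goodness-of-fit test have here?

There are k = 4 categories and 1 parameter estimated from the data, so df = 4 − 1 − 1 = 2.

2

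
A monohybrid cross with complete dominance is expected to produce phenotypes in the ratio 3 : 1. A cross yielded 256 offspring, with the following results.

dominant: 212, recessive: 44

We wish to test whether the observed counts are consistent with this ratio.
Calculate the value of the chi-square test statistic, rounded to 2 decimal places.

Ratio total = 4. Expected counts: 256×3/4 = 192, 256×1/4 = 64.
χ² = (212−192)²/192 + (44−64)²/64
   = 2.083 + 6.250
Sum = 8.33

8.33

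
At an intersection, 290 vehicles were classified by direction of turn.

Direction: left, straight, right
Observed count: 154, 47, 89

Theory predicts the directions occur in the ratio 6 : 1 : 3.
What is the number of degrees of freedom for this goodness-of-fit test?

2

There are k = 3 categories and no parameters were estimated from the data, so df = 3 − 1 = 2.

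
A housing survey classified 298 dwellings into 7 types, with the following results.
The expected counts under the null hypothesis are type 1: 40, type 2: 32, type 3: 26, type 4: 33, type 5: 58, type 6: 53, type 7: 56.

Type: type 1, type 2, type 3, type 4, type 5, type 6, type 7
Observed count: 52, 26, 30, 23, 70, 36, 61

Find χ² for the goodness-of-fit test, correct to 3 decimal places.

16.753

cat         O        E   (O−E)²/E
type 1     52       40     3.6000
type 2     26       32     1.1250
type 3     30       26     0.6154
type 4     23       33     3.0303
type 5     70       58     2.4828
type 6     36       53     5.4528
type 7     61       56     0.4464
Sum = 16.753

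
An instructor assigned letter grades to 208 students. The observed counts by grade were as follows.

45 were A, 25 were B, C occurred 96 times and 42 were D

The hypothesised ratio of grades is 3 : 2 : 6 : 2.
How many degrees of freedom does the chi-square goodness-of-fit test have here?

3

There are k = 4 categories and no parameters were estimated from the data, so df = 4 − 1 = 3.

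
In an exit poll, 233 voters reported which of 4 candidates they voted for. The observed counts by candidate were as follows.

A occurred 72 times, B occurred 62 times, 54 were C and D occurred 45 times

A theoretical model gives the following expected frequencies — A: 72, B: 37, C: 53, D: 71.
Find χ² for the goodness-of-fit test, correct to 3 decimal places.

cat         O        E   (O−E)²/E
A          72       72     0.0000
B          62       37    16.8919
C          54       53     0.0189
D          45       71     9.5211
Sum = 26.432

26.432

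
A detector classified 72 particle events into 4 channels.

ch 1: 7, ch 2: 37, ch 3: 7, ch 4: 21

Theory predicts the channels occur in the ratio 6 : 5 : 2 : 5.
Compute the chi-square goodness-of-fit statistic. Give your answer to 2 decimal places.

26.67

Ratio total = 18. Expected counts: 72×6/18 = 24, 72×5/18 = 20, 72×2/18 = 8, 72×5/18 = 20.
cat         O        E   (O−E)²/E
ch 1        7       24     12.042
ch 2       37       20     14.450
ch 3        7        8      0.125
ch 4       21       20      0.050
Sum = 26.67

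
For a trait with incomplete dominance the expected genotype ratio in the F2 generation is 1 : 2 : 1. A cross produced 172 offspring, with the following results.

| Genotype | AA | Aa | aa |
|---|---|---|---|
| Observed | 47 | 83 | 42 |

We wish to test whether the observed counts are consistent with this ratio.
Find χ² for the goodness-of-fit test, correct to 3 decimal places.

Ratio total = 4. Expected counts: 172×1/4 = 43, 172×2/4 = 86, 172×1/4 = 43.
χ² = (47−43)²/43 + (83−86)²/86 + (42−43)²/43
   = 0.3721 + 0.1047 + 0.0233
Sum = 0.500

0.500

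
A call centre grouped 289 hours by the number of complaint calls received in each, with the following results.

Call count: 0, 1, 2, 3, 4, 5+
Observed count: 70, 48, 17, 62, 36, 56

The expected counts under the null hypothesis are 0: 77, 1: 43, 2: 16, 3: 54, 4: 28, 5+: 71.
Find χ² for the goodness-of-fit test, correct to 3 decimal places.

7.920

cat         O        E   (O−E)²/E
0          70       77     0.6364
1          48       43     0.5814
2          17       16     0.0625
3          62       54     1.1852
4          36       28     2.2857
5+         56       71     3.1690
Sum = 7.920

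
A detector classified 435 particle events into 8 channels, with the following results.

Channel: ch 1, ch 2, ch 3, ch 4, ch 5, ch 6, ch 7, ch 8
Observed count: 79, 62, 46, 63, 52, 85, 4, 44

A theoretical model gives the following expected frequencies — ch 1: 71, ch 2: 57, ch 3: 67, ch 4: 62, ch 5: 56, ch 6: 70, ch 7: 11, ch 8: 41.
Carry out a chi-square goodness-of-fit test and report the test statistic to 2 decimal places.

16.11

ch 1: (79 − 71)²/71 = 64/71 = 0.901
ch 2: (62 − 57)²/57 = 25/57 = 0.439
ch 3: (46 − 67)²/67 = 441/67 = 6.582
ch 4: (63 − 62)²/62 = 1/62 = 0.016
ch 5: (52 − 56)²/56 = 16/56 = 0.286
ch 6: (85 − 70)²/70 = 225/70 = 3.214
ch 7: (4 − 11)²/11 = 49/11 = 4.455
ch 8: (44 − 41)²/41 = 9/41 = 0.220
Sum = 16.11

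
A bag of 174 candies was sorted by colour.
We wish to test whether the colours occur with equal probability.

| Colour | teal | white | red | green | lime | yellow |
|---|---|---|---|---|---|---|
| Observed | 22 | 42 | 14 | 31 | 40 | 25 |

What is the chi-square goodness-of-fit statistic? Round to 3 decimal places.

Expected count for each of the 6 categories: 174/6 = 29.
teal: (22 − 29)²/29 = 49/29 = 1.6897
white: (42 − 29)²/29 = 169/29 = 5.8276
red: (14 − 29)²/29 = 225/29 = 7.7586
green: (31 − 29)²/29 = 4/29 = 0.1379
lime: (40 − 29)²/29 = 121/29 = 4.1724
yellow: (25 − 29)²/29 = 16/29 = 0.5517
Sum = 20.138

20.138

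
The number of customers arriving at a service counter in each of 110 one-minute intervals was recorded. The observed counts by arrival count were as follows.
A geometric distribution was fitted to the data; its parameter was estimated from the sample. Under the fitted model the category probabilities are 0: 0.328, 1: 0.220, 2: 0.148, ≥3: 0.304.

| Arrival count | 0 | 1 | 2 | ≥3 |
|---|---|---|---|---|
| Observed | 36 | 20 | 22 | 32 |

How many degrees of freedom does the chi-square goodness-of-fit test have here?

There are k = 4 categories and 1 parameter estimated from the data, so df = 4 − 1 − 1 = 2.

2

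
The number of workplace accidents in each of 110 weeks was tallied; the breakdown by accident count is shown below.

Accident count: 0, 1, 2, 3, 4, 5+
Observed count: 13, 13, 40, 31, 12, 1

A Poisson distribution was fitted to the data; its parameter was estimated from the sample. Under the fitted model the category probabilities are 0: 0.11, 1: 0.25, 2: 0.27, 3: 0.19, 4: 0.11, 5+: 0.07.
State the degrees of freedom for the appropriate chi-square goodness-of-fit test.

4

There are k = 6 categories and 1 parameter estimated from the data, so df = 6 − 1 − 1 = 4.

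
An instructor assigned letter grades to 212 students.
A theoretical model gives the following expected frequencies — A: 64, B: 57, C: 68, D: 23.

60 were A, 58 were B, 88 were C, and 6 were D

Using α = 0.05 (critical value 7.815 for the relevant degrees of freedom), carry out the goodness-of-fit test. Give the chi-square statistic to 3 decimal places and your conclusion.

18.715; reject

A: (60 − 64)²/64 = 16/64 = 0.2500
B: (58 − 57)²/57 = 1/57 = 0.0175
C: (88 − 68)²/68 = 400/68 = 5.8824
D: (6 − 23)²/23 = 289/23 = 12.5652
Sum = 18.715
df = 3. Since 18.715 > 7.815, we reject H₀.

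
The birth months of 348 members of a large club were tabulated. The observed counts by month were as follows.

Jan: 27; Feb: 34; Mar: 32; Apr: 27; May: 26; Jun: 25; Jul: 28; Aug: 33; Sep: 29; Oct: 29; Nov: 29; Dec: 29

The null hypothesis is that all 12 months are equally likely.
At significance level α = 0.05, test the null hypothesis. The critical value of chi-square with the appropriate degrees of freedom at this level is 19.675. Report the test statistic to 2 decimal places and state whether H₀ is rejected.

Under H₀ each category has probability 1/12, so each expected count is 348/12 = 29.
χ² = (27−29)²/29 + (34−29)²/29 + (32−29)²/29 + (27−29)²/29 + (26−29)²/29 + (25−29)²/29 + (28−29)²/29 + (33−29)²/29 + (29−29)²/29 + (29−29)²/29 + (29−29)²/29 + (29−29)²/29
   = 0.138 + 0.862 + 0.310 + 0.138 + 0.310 + 0.552 + 0.034 + 0.552 + 0.000 + 0.000 + 0.000 + 0.000
Sum = 2.90
df = 11. Since 2.90 < 19.675, we do not reject H₀.

2.90; do not reject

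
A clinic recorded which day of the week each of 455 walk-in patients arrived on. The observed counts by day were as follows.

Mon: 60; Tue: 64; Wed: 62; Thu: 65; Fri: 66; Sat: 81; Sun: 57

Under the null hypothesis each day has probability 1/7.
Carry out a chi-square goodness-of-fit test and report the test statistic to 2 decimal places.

5.48

Expected count for each of the 7 categories: 455/7 = 65.
Mon: (60 − 65)²/65 = 25/65 = 0.385
Tue: (64 − 65)²/65 = 1/65 = 0.015
Wed: (62 − 65)²/65 = 9/65 = 0.138
Thu: (65 − 65)²/65 = 0/65 = 0.000
Fri: (66 − 65)²/65 = 1/65 = 0.015
Sat: (81 − 65)²/65 = 256/65 = 3.938
Sun: (57 − 65)²/65 = 64/65 = 0.985
Sum = 5.48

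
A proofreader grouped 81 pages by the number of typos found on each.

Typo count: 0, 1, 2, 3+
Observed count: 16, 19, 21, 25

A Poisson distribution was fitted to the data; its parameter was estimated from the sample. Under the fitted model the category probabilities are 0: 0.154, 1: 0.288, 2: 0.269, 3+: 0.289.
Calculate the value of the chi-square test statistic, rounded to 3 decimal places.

Expected counts E_i = n·p_i: 81×0.154 = 12.474, 81×0.288 = 23.328, 81×0.269 = 21.789, 81×0.289 = 23.409.
χ² = (16−12.474)²/12.474 + (19−23.328)²/23.328 + (21−21.789)²/21.789 + (25−23.409)²/23.409
   = 0.9967 + 0.8030 + 0.0286 + 0.1081
Sum = 1.936

1.936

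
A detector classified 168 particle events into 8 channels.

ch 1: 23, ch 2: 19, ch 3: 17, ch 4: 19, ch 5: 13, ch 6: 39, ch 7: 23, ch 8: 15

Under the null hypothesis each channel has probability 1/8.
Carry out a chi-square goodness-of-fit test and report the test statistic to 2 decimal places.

Under H₀ each category has probability 1/8, so each expected count is 168/8 = 21.
ch 1: (23 − 21)²/21 = 4/21 = 0.190
ch 2: (19 − 21)²/21 = 4/21 = 0.190
ch 3: (17 − 21)²/21 = 16/21 = 0.762
ch 4: (19 − 21)²/21 = 4/21 = 0.190
ch 5: (13 − 21)²/21 = 64/21 = 3.048
ch 6: (39 − 21)²/21 = 324/21 = 15.429
ch 7: (23 − 21)²/21 = 4/21 = 0.190
ch 8: (15 − 21)²/21 = 36/21 = 1.714
Sum = 21.71

21.71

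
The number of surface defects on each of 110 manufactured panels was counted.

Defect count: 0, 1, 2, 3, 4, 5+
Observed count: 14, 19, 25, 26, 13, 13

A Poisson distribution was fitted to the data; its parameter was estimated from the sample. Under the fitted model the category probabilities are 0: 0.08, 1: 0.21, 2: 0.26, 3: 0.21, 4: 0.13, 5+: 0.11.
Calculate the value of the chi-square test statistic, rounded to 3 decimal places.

4.803

Expected counts E_i = n·p_i: 110×0.08 = 8.8, 110×0.21 = 23.1, 110×0.26 = 28.6, 110×0.21 = 23.1, 110×0.13 = 14.3, 110×0.11 = 12.1.
χ² = (14−8.8)²/8.8 + (19−23.1)²/23.1 + (25−28.6)²/28.6 + (26−23.1)²/23.1 + (13−14.3)²/14.3 + (13−12.1)²/12.1
   = 3.0727 + 0.7277 + 0.4531 + 0.3641 + 0.1182 + 0.0669
Sum = 4.803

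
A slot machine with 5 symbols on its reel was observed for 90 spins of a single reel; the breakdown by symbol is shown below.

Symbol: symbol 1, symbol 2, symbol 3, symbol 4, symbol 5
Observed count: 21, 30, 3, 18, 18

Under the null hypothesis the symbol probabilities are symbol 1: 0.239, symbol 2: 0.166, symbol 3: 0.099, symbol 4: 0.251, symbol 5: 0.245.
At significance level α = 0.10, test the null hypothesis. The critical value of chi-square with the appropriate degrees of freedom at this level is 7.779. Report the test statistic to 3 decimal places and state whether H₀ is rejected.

20.790; reject

Expected counts E_i = n·p_i: 90×0.239 = 21.51, 90×0.166 = 14.94, 90×0.099 = 8.91, 90×0.251 = 22.59, 90×0.245 = 22.05.
symbol 1: (21 − 21.51)²/21.51 = 0.2601/21.51 = 0.0121
symbol 2: (30 − 14.94)²/14.94 = 226.8036/14.94 = 15.1810
symbol 3: (3 − 8.91)²/8.91 = 34.9281/8.91 = 3.9201
symbol 4: (18 − 22.59)²/22.59 = 21.0681/22.59 = 0.9326
symbol 5: (18 − 22.05)²/22.05 = 16.4025/22.05 = 0.7439
Sum = 20.790
df = 4. Since 20.790 > 7.779, we reject H₀.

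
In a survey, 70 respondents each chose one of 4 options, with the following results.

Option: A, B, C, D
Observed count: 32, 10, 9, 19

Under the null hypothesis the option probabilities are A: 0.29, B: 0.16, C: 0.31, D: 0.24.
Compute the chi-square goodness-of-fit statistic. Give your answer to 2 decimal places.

14.59

Expected counts E_i = n·p_i: 70×0.29 = 20.3, 70×0.16 = 11.2, 70×0.31 = 21.7, 70×0.24 = 16.8.
cat         O        E   (O−E)²/E
A          32     20.3      6.743
B          10     11.2      0.129
C           9     21.7      7.433
D          19     16.8      0.288
Sum = 14.59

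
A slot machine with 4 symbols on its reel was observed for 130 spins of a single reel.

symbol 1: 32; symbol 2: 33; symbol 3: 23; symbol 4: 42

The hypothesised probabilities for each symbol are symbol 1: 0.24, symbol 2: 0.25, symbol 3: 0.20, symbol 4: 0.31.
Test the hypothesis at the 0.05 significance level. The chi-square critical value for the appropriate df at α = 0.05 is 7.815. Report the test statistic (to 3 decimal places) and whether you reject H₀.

Expected counts E_i = n·p_i: 130×0.24 = 31.2, 130×0.25 = 32.5, 130×0.20 = 26, 130×0.31 = 40.3.
χ² = (32−31.2)²/31.2 + (33−32.5)²/32.5 + (23−26)²/26 + (42−40.3)²/40.3
   = 0.0205 + 0.0077 + 0.3462 + 0.0717
Sum = 0.446
df = 3. Since 0.446 < 7.815, we do not reject H₀.

0.446; do not reject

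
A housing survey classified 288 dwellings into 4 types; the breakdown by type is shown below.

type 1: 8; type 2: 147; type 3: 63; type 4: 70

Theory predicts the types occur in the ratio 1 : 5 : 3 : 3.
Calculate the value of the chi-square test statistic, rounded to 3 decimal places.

17.922

Ratio total = 12. Expected counts: 288×1/12 = 24, 288×5/12 = 120, 288×3/12 = 72, 288×3/12 = 72.
type 1: (8 − 24)²/24 = 256/24 = 10.6667
type 2: (147 − 120)²/120 = 729/120 = 6.0750
type 3: (63 − 72)²/72 = 81/72 = 1.1250
type 4: (70 − 72)²/72 = 4/72 = 0.0556
Sum = 17.922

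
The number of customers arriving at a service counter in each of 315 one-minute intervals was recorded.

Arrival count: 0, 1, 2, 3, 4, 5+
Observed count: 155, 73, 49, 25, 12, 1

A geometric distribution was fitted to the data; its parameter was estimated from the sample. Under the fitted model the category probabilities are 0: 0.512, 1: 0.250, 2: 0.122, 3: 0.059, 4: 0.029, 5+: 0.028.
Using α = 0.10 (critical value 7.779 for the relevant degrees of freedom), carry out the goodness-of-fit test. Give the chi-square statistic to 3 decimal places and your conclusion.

Expected counts E_i = n·p_i: 315×0.512 = 161.28, 315×0.250 = 78.75, 315×0.122 = 38.43, 315×0.059 = 18.585, 315×0.029 = 9.135, 315×0.028 = 8.82.
cat         O        E   (O−E)²/E
0         155   161.28     0.2445
1          73    78.75     0.4198
2          49    38.43     2.9072
3          25   18.585     2.2143
4          12    9.135     0.8985
5+          1     8.82     6.9334
Sum = 13.618
df = 4. Since 13.618 > 7.779, we reject H₀.

13.618; reject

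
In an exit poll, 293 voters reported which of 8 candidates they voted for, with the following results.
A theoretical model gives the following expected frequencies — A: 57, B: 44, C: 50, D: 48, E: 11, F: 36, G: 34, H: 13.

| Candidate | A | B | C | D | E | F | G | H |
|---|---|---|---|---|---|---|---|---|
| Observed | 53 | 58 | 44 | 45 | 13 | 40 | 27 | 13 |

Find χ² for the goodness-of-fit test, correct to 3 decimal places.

7.892

A: (53 − 57)²/57 = 16/57 = 0.2807
B: (58 − 44)²/44 = 196/44 = 4.4545
C: (44 − 50)²/50 = 36/50 = 0.7200
D: (45 − 48)²/48 = 9/48 = 0.1875
E: (13 − 11)²/11 = 4/11 = 0.3636
F: (40 − 36)²/36 = 16/36 = 0.4444
G: (27 − 34)²/34 = 49/34 = 1.4412
H: (13 − 13)²/13 = 0/13 = 0.0000
Sum = 7.892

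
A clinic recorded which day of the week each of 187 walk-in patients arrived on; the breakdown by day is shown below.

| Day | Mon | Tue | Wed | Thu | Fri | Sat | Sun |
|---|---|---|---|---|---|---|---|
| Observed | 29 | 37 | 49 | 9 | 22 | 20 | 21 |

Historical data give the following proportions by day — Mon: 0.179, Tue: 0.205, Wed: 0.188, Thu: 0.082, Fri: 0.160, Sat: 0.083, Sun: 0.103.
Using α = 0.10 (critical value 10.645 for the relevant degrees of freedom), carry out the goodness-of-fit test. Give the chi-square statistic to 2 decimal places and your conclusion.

Expected counts E_i = n·p_i: 187×0.179 = 33.473, 187×0.205 = 38.335, 187×0.188 = 35.156, 187×0.082 = 15.334, 187×0.160 = 29.92, 187×0.083 = 15.521, 187×0.103 = 19.261.
Mon: (29 − 33.473)²/33.473 = 20.007729/33.473 = 0.598
Tue: (37 − 38.335)²/38.335 = 1.782225/38.335 = 0.046
Wed: (49 − 35.156)²/35.156 = 191.656336/35.156 = 5.452
Thu: (9 − 15.334)²/15.334 = 40.119556/15.334 = 2.616
Fri: (22 − 29.92)²/29.92 = 62.7264/29.92 = 2.096
Sat: (20 − 15.521)²/15.521 = 20.061441/15.521 = 1.293
Sun: (21 − 19.261)²/19.261 = 3.024121/19.261 = 0.157
Sum = 12.26
df = 6. Since 12.26 > 10.645, we reject H₀.

12.26; reject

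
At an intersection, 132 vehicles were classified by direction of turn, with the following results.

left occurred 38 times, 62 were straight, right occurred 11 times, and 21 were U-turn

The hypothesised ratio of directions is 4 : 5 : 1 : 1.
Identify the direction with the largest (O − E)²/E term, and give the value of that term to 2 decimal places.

U-turn, 6.75

Ratio total = 11. Expected counts: 132×4/11 = 48, 132×5/11 = 60, 132×1/11 = 12, 132×1/11 = 12.
cat           O        E   (O−E)²/E
left         38       48      2.083
straight     62       60      0.067
right        11       12      0.083
U-turn       21       12      6.750
The largest term is for U-turn: 6.75.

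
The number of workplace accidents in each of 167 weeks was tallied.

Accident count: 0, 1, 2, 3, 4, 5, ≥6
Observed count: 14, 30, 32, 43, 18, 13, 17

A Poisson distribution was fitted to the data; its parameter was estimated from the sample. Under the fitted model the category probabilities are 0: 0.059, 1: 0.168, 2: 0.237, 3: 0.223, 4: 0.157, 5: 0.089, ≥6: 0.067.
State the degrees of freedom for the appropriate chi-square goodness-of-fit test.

5

There are k = 7 categories and 1 parameter estimated from the data, so df = 7 − 1 − 1 = 5.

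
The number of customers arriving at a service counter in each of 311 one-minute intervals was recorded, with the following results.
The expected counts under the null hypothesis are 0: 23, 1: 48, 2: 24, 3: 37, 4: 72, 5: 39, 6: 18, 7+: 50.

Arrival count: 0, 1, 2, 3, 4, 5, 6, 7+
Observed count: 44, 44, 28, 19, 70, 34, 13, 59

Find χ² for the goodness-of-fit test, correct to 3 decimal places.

32.636

cat         O        E   (O−E)²/E
0          44       23    19.1739
1          44       48     0.3333
2          28       24     0.6667
3          19       37     8.7568
4          70       72     0.0556
5          34       39     0.6410
6          13       18     1.3889
7+         59       50     1.6200
Sum = 32.636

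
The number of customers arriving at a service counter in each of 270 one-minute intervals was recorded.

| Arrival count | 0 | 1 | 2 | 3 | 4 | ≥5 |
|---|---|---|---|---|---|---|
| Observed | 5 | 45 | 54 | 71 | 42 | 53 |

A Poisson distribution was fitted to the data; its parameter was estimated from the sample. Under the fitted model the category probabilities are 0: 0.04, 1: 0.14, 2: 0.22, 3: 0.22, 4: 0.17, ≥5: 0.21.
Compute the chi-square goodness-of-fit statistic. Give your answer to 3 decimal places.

Expected counts E_i = n·p_i: 270×0.04 = 10.8, 270×0.14 = 37.8, 270×0.22 = 59.4, 270×0.22 = 59.4, 270×0.17 = 45.9, 270×0.21 = 56.7.
cat         O        E   (O−E)²/E
0           5     10.8     3.1148
1          45     37.8     1.3714
2          54     59.4     0.4909
3          71     59.4     2.2653
4          42     45.9     0.3314
≥5         53     56.7     0.2414
Sum = 7.815

7.815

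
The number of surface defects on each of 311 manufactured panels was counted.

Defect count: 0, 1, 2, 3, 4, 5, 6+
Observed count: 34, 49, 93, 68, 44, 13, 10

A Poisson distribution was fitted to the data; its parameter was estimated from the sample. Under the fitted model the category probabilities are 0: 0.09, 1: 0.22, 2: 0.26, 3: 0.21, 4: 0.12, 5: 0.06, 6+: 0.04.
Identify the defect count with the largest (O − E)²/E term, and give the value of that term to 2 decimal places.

1, 5.51

Expected counts E_i = n·p_i: 311×0.09 = 27.99, 311×0.22 = 68.42, 311×0.26 = 80.86, 311×0.21 = 65.31, 311×0.12 = 37.32, 311×0.06 = 18.66, 311×0.04 = 12.44.
cat         O        E   (O−E)²/E
0          34    27.99      1.290
1          49    68.42      5.512
2          93    80.86      1.823
3          68    65.31      0.111
4          44    37.32      1.196
5          13    18.66      1.717
6+         10    12.44      0.479
The largest term is for 1: 5.51.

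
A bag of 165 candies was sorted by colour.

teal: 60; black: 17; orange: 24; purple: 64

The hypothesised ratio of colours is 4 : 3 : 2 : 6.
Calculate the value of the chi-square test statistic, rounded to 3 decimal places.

Ratio total = 15. Expected counts: 165×4/15 = 44, 165×3/15 = 33, 165×2/15 = 22, 165×6/15 = 66.
teal: (60 − 44)²/44 = 256/44 = 5.8182
black: (17 − 33)²/33 = 256/33 = 7.7576
orange: (24 − 22)²/22 = 4/22 = 0.1818
purple: (64 − 66)²/66 = 4/66 = 0.0606
Sum = 13.818

13.818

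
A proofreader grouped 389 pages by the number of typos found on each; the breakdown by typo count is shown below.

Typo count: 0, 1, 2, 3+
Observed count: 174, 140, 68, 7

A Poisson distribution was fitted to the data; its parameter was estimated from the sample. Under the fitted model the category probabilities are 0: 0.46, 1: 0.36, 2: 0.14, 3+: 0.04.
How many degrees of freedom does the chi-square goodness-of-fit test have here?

2

There are k = 4 categories and 1 parameter estimated from the data, so df = 4 − 1 − 1 = 2.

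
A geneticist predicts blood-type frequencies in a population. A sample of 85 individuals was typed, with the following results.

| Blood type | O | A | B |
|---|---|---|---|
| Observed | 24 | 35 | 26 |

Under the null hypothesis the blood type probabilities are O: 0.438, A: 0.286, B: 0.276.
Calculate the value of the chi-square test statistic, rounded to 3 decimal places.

9.677

Expected counts E_i = n·p_i: 85×0.438 = 37.23, 85×0.286 = 24.31, 85×0.276 = 23.46.
χ² = (24−37.23)²/37.23 + (35−24.31)²/24.31 + (26−23.46)²/23.46
   = 4.7014 + 4.7008 + 0.2750
Sum = 9.677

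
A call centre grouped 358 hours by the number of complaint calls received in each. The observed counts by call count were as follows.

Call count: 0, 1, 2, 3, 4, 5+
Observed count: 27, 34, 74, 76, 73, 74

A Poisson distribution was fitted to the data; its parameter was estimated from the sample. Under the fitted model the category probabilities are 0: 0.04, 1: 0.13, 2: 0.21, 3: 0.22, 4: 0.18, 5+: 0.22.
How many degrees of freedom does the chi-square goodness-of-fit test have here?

There are k = 6 categories and 1 parameter estimated from the data, so df = 6 − 1 − 1 = 4.

4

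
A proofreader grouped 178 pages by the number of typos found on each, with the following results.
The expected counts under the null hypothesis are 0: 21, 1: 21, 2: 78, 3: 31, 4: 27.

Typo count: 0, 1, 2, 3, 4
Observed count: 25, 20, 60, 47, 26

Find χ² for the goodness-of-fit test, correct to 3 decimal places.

0: (25 − 21)²/21 = 16/21 = 0.7619
1: (20 − 21)²/21 = 1/21 = 0.0476
2: (60 − 78)²/78 = 324/78 = 4.1538
3: (47 − 31)²/31 = 256/31 = 8.2581
4: (26 − 27)²/27 = 1/27 = 0.0370
Sum = 13.258

13.258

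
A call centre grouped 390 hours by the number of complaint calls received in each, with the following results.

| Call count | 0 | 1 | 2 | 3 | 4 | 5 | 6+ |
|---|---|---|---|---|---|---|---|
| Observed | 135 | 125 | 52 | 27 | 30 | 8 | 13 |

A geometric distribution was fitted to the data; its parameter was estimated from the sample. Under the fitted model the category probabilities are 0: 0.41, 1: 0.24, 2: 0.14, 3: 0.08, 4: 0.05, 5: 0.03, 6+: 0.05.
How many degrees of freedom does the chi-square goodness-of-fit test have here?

There are k = 7 categories and 1 parameter estimated from the data, so df = 7 − 1 − 1 = 5.

5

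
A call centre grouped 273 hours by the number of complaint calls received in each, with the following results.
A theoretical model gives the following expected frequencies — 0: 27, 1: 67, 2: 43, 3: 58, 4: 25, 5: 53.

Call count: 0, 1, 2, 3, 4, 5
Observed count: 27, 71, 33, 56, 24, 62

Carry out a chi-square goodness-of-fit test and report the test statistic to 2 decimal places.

χ² = (27−27)²/27 + (71−67)²/67 + (33−43)²/43 + (56−58)²/58 + (24−25)²/25 + (62−53)²/53
   = 0.000 + 0.239 + 2.326 + 0.069 + 0.040 + 1.528
Sum = 4.20

4.20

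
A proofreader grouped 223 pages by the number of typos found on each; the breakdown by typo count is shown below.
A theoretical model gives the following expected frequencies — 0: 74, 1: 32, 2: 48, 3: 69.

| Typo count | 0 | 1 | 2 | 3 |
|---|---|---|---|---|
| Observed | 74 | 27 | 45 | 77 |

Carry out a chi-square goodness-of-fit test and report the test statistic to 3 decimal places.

1.896

χ² = (74−74)²/74 + (27−32)²/32 + (45−48)²/48 + (77−69)²/69
   = 0.0000 + 0.7813 + 0.1875 + 0.9275
Sum = 1.896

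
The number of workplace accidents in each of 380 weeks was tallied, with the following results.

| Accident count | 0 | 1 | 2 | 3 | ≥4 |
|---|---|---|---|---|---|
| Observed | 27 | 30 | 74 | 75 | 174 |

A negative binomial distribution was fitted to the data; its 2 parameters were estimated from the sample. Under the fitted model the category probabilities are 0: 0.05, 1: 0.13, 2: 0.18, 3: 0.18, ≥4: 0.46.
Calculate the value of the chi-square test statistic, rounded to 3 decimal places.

Expected counts E_i = n·p_i: 380×0.05 = 19, 380×0.13 = 49.4, 380×0.18 = 68.4, 380×0.18 = 68.4, 380×0.46 = 174.8.
0: (27 − 19)²/19 = 64/19 = 3.3684
1: (30 − 49.4)²/49.4 = 376.36/49.4 = 7.6186
2: (74 − 68.4)²/68.4 = 31.36/68.4 = 0.4585
3: (75 − 68.4)²/68.4 = 43.56/68.4 = 0.6368
≥4: (174 − 174.8)²/174.8 = 0.64/174.8 = 0.0037
Sum = 12.086

12.086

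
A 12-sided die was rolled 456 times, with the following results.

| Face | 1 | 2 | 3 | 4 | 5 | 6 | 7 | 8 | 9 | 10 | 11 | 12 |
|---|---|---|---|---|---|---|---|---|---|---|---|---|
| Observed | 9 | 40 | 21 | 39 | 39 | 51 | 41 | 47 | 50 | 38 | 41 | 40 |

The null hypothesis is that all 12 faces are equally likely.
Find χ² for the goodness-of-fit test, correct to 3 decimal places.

Expected count for each of the 12 categories: 456/12 = 38.
1: (9 − 38)²/38 = 841/38 = 22.1316
2: (40 − 38)²/38 = 4/38 = 0.1053
3: (21 − 38)²/38 = 289/38 = 7.6053
4: (39 − 38)²/38 = 1/38 = 0.0263
5: (39 − 38)²/38 = 1/38 = 0.0263
6: (51 − 38)²/38 = 169/38 = 4.4474
7: (41 − 38)²/38 = 9/38 = 0.2368
8: (47 − 38)²/38 = 81/38 = 2.1316
9: (50 − 38)²/38 = 144/38 = 3.7895
10: (38 − 38)²/38 = 0/38 = 0.0000
11: (41 − 38)²/38 = 9/38 = 0.2368
12: (40 − 38)²/38 = 4/38 = 0.1053
Sum = 40.842

40.842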